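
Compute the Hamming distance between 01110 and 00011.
XOR = 01101, count of 1s = 3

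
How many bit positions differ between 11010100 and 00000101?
XOR = 11010001, count of 1s = 4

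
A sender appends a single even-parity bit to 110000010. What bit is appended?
Sum of data bits: 1+1+0+0+0+0+0+1+0 = 3.
3 mod 2 = 1, so parity bit = 1.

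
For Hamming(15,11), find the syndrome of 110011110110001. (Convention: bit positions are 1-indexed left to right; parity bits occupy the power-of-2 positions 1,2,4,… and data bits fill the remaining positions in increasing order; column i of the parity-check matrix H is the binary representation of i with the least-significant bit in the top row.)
Syndrome s = H · r^T (mod 2), r = 110011110110001:
  s[0] = (101010101010101)·(110011110110001) mod 2 = 1+0+0+0+1+0+1+0+0+0+1+0+0+0+1 mod 2 = 1
  s[1] = (011001100110011)·(110011110110001) mod 2 = 0+1+0+0+0+1+1+0+0+1+1+0+0+0+1 mod 2 = 0
  s[2] = (000111100001111)·(110011110110001) mod 2 = 0+0+0+0+1+1+1+0+0+0+0+0+0+0+1 mod 2 = 0
  s[3] = (000000011111111)·(110011110110001) mod 2 = 0+0+0+0+0+0+0+1+0+1+1+0+0+0+1 mod 2 = 0
Syndrome = 1000
Non-zero syndrome: error at position 1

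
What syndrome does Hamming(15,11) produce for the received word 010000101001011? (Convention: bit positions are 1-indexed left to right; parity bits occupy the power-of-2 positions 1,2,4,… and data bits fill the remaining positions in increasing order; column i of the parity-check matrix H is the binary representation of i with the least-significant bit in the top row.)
Syndrome s = H · r^T (mod 2), r = 010000101001011:
  s[0] = (101010101010101)·(010000101001011) mod 2 = 0+0+0+0+0+0+1+0+1+0+0+0+0+0+1 mod 2 = 1
  s[1] = (011001100110011)·(010000101001011) mod 2 = 0+1+0+0+0+0+1+0+0+0+0+0+0+1+1 mod 2 = 0
  s[2] = (000111100001111)·(010000101001011) mod 2 = 0+0+0+0+0+0+1+0+0+0+0+1+0+1+1 mod 2 = 0
  s[3] = (000000011111111)·(010000101001011) mod 2 = 0+0+0+0+0+0+0+0+1+0+0+1+0+1+1 mod 2 = 0
Syndrome = 1000
Non-zero syndrome: error at position 1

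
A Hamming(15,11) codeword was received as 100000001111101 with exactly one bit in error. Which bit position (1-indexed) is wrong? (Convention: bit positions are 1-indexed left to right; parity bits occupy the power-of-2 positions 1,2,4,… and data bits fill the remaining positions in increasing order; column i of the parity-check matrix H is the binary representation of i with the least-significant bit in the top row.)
Syndrome s = H · r^T (mod 2), r = 100000001111101:
  s[0] = (101010101010101)·(100000001111101) mod 2 = 1+0+0+0+0+0+0+0+1+0+1+0+1+0+1 mod 2 = 1
  s[1] = (011001100110011)·(100000001111101) mod 2 = 0+0+0+0+0+0+0+0+0+1+1+0+0+0+1 mod 2 = 1
  s[2] = (000111100001111)·(100000001111101) mod 2 = 0+0+0+0+0+0+0+0+0+0+0+1+1+0+1 mod 2 = 1
  s[3] = (000000011111111)·(100000001111101) mod 2 = 0+0+0+0+0+0+0+0+1+1+1+1+1+0+1 mod 2 = 0
Syndrome = 1110
Column i of H is the binary representation of i, so the syndrome is the binary index of the flipped bit.
Read s = 1110 with s[0] as LSB: 1·2^0 + 1·2^1 + 1·2^2 + 0·2^3 = 7.
Error is at bit position 7.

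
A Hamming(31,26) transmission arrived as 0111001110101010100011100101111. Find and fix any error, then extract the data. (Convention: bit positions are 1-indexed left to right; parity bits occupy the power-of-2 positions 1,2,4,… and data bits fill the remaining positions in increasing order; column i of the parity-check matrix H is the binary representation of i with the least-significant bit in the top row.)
Syndrome s = H · r^T (mod 2), r = 0111001110101010100011100101111:
  s[0] = (1010101010101010101010101010101)·(0111001110101010100011100101111) mod 2 = 0+0+1+0+0+0+1+0+1+0+1+0+1+0+1+0+1+0+0+0+1+0+1+0+0+0+0+0+1+0+1 mod 2 = 1
  s[1] = (0110011001100110011001100110011)·(0111001110101010100011100101111) mod 2 = 0+1+1+0+0+0+1+0+0+0+1+0+0+0+1+0+0+0+0+0+0+1+1+0+0+1+0+0+0+1+1 mod 2 = 0
  s[2] = (0001111000011110000111100001111)·(0111001110101010100011100101111) mod 2 = 0+0+0+1+0+0+1+0+0+0+0+0+1+0+1+0+0+0+0+0+1+1+1+0+0+0+0+1+1+1+1 mod 2 = 1
  s[3] = (0000000111111110000000011111111)·(0111001110101010100011100101111) mod 2 = 0+0+0+0+0+0+0+1+1+0+1+0+1+0+1+0+0+0+0+0+0+0+0+0+0+1+0+1+1+1+1 mod 2 = 0
  s[4] = (0000000000000001111111111111111)·(0111001110101010100011100101111) mod 2 = 0+0+0+0+0+0+0+0+0+0+0+0+0+0+0+0+1+0+0+0+1+1+1+0+0+1+0+1+1+1+1 mod 2 = 1
Syndrome = 10101
Column 21 of H equals this syndrome → error at bit 21 (1-indexed).
Flip bit 21: 0111001110101010100011100101111 → 0111001110101010100001100101111
Extract data bits at positions {3,5,6,7,9,10,11,12,13,14,15,17,18,19,20,21,22,23,24,25,26,27,28,29,30,31}: 10011010101100001100101111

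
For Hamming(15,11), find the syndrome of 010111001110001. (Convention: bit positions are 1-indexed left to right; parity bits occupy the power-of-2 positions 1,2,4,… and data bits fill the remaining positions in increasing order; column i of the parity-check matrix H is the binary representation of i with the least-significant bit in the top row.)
Syndrome s = H · r^T (mod 2), r = 010111001110001:
  s[0] = (101010101010101)·(010111001110001) mod 2 = 0+0+0+0+1+0+0+0+1+0+1+0+0+0+1 mod 2 = 0
  s[1] = (011001100110011)·(010111001110001) mod 2 = 0+1+0+0+0+1+0+0+0+1+1+0+0+0+1 mod 2 = 1
  s[2] = (000111100001111)·(010111001110001) mod 2 = 0+0+0+1+1+1+0+0+0+0+0+0+0+0+1 mod 2 = 0
  s[3] = (000000011111111)·(010111001110001) mod 2 = 0+0+0+0+0+0+0+0+1+1+1+0+0+0+1 mod 2 = 0
Syndrome = 0100
Non-zero syndrome: error at position 2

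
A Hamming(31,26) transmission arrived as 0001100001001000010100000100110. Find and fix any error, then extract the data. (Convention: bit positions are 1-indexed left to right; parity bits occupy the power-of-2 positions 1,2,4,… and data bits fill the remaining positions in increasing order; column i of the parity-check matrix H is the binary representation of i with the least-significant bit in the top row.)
Syndrome s = H · r^T (mod 2), r = 0001100001001000010100000100110:
  s[0] = (1010101010101010101010101010101)·(0001100001001000010100000100110) mod 2 = 0+0+0+0+1+0+0+0+0+0+0+0+1+0+0+0+0+0+0+0+0+0+0+0+0+0+0+0+1+0+0 mod 2 = 1
  s[1] = (0110011001100110011001100110011)·(0001100001001000010100000100110) mod 2 = 0+0+0+0+0+0+0+0+0+1+0+0+0+0+0+0+0+1+0+0+0+0+0+0+0+1+0+0+0+1+0 mod 2 = 0
  s[2] = (0001111000011110000111100001111)·(0001100001001000010100000100110) mod 2 = 0+0+0+1+1+0+0+0+0+0+0+0+1+0+0+0+0+0+0+1+0+0+0+0+0+0+0+0+1+1+0 mod 2 = 0
  s[3] = (0000000111111110000000011111111)·(0001100001001000010100000100110) mod 2 = 0+0+0+0+0+0+0+0+0+1+0+0+1+0+0+0+0+0+0+0+0+0+0+0+0+1+0+0+1+1+0 mod 2 = 1
  s[4] = (0000000000000001111111111111111)·(0001100001001000010100000100110) mod 2 = 0+0+0+0+0+0+0+0+0+0+0+0+0+0+0+0+0+1+0+1+0+0+0+0+0+1+0+0+1+1+0 mod 2 = 1
Syndrome = 10011
Column 25 of H equals this syndrome → error at bit 25 (1-indexed).
Flip bit 25: 0001100001001000010100000100110 → 0001100001001000010100001100110
Extract data bits at positions {3,5,6,7,9,10,11,12,13,14,15,17,18,19,20,21,22,23,24,25,26,27,28,29,30,31}: 01000100100010100001100110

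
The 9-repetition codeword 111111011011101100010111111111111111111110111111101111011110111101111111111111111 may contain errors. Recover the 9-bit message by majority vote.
Split into 9-bit blocks and majority-vote each:
  block 1 = 111111011: 8 ones, 1 zeros → 1
  block 2 = 011101100: 5 ones, 4 zeros → 1
  block 3 = 010111111: 7 ones, 2 zeros → 1
  block 4 = 111111111: 9 ones, 0 zeros → 1
  block 5 = 111110111: 8 ones, 1 zeros → 1
  block 6 = 111101111: 8 ones, 1 zeros → 1
  block 7 = 011110111: 7 ones, 2 zeros → 1
  block 8 = 101111111: 8 ones, 1 zeros → 1
  block 9 = 111111111: 9 ones, 0 zeros → 1
Decoded = 111111111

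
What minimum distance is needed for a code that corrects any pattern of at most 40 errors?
Correcting t errors requires d_min ≥ 2t + 1 = 2·40 + 1 = 81.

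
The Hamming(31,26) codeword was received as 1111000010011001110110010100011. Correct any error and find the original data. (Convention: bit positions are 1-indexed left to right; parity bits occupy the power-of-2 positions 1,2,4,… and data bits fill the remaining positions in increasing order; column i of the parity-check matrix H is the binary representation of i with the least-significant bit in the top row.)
Syndrome s = H · r^T (mod 2), r = 1111000010011001110110010100011:
  s[0] = (1010101010101010101010101010101)·(1111000010011001110110010100011) mod 2 = 1+0+1+0+0+0+0+0+1+0+0+0+1+0+0+0+1+0+0+0+1+0+0+0+0+0+0+0+0+0+1 mod 2 = 1
  s[1] = (0110011001100110011001100110011)·(1111000010011001110110010100011) mod 2 = 0+1+1+0+0+0+0+0+0+0+0+0+0+0+0+0+0+1+0+0+0+0+0+0+0+1+0+0+0+1+1 mod 2 = 0
  s[2] = (0001111000011110000111100001111)·(1111000010011001110110010100011) mod 2 = 0+0+0+1+0+0+0+0+0+0+0+1+1+0+0+0+0+0+0+1+1+0+0+0+0+0+0+0+0+1+1 mod 2 = 1
  s[3] = (0000000111111110000000011111111)·(1111000010011001110110010100011) mod 2 = 0+0+0+0+0+0+0+0+1+0+0+1+1+0+0+0+0+0+0+0+0+0+0+1+0+1+0+0+0+1+1 mod 2 = 1
  s[4] = (0000000000000001111111111111111)·(1111000010011001110110010100011) mod 2 = 0+0+0+0+0+0+0+0+0+0+0+0+0+0+0+1+1+1+0+1+1+0+0+1+0+1+0+0+0+1+1 mod 2 = 1
Syndrome = 10111
Column 29 of H equals this syndrome → error at bit 29 (1-indexed).
Flip bit 29: 1111000010011001110110010100011 → 1111000010011001110110010100111
Extract data bits at positions {3,5,6,7,9,10,11,12,13,14,15,17,18,19,20,21,22,23,24,25,26,27,28,29,30,31}: 10001001100110110010100111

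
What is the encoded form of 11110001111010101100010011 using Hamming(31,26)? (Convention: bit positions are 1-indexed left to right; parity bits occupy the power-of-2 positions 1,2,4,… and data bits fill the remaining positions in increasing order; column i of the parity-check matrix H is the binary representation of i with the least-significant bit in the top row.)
Codeword c = d · G (mod 2), d = 11110001111010101100010011:
  c[0] = d·G[:,0] = (11110001111010101100010011)·(11011010101101010101010101) mod 2 = 1+1+0+1+0+0+0+0+1+0+1+0+0+0+0+0+0+1+0+0+0+1+0+0+0+1 mod 2 = 0
  c[1] = d·G[:,1] = (11110001111010101100010011)·(10110110011011001100110011) mod 2 = 1+0+1+1+0+0+0+0+0+1+1+0+1+0+0+0+1+1+0+0+0+1+0+0+1+1 mod 2 = 1
  c[2] = d·G[:,2] = (11110001111010101100010011)·(10000000000000000000000000) mod 2 = 1+0+0+0+0+0+0+0+0+0+0+0+0+0+0+0+0+0+0+0+0+0+0+0+0+0 mod 2 = 1
  c[3] = d·G[:,3] = (11110001111010101100010011)·(01110001111000111100001111) mod 2 = 0+1+1+1+0+0+0+1+1+1+1+0+0+0+1+0+1+1+0+0+0+0+0+0+1+1 mod 2 = 0
  c[4] = d·G[:,4] = (11110001111010101100010011)·(01000000000000000000000000) mod 2 = 0+1+0+0+0+0+0+0+0+0+0+0+0+0+0+0+0+0+0+0+0+0+0+0+0+0 mod 2 = 1
  c[5] = d·G[:,5] = (11110001111010101100010011)·(00100000000000000000000000) mod 2 = 0+0+1+0+0+0+0+0+0+0+0+0+0+0+0+0+0+0+0+0+0+0+0+0+0+0 mod 2 = 1
  c[6] = d·G[:,6] = (11110001111010101100010011)·(00010000000000000000000000) mod 2 = 0+0+0+1+0+0+0+0+0+0+0+0+0+0+0+0+0+0+0+0+0+0+0+0+0+0 mod 2 = 1
  c[7] = d·G[:,7] = (11110001111010101100010011)·(00001111111000000011111111) mod 2 = 0+0+0+0+0+0+0+1+1+1+1+0+0+0+0+0+0+0+0+0+0+1+0+0+1+1 mod 2 = 1
  c[8] = d·G[:,8] = (11110001111010101100010011)·(00001000000000000000000000) mod 2 = 0+0+0+0+0+0+0+0+0+0+0+0+0+0+0+0+0+0+0+0+0+0+0+0+0+0 mod 2 = 0
  c[9] = d·G[:,9] = (11110001111010101100010011)·(00000100000000000000000000) mod 2 = 0+0+0+0+0+0+0+0+0+0+0+0+0+0+0+0+0+0+0+0+0+0+0+0+0+0 mod 2 = 0
  c[10] = d·G[:,10] = (11110001111010101100010011)·(00000010000000000000000000) mod 2 = 0+0+0+0+0+0+0+0+0+0+0+0+0+0+0+0+0+0+0+0+0+0+0+0+0+0 mod 2 = 0
  c[11] = d·G[:,11] = (11110001111010101100010011)·(00000001000000000000000000) mod 2 = 0+0+0+0+0+0+0+1+0+0+0+0+0+0+0+0+0+0+0+0+0+0+0+0+0+0 mod 2 = 1
  c[12] = d·G[:,12] = (11110001111010101100010011)·(00000000100000000000000000) mod 2 = 0+0+0+0+0+0+0+0+1+0+0+0+0+0+0+0+0+0+0+0+0+0+0+0+0+0 mod 2 = 1
  c[13] = d·G[:,13] = (11110001111010101100010011)·(00000000010000000000000000) mod 2 = 0+0+0+0+0+0+0+0+0+1+0+0+0+0+0+0+0+0+0+0+0+0+0+0+0+0 mod 2 = 1
  c[14] = d·G[:,14] = (11110001111010101100010011)·(00000000001000000000000000) mod 2 = 0+0+0+0+0+0+0+0+0+0+1+0+0+0+0+0+0+0+0+0+0+0+0+0+0+0 mod 2 = 1
  c[15] = d·G[:,15] = (11110001111010101100010011)·(00000000000111111111111111) mod 2 = 0+0+0+0+0+0+0+0+0+0+0+0+1+0+1+0+1+1+0+0+0+1+0+0+1+1 mod 2 = 1
  c[16] = d·G[:,16] = (11110001111010101100010011)·(00000000000100000000000000) mod 2 = 0+0+0+0+0+0+0+0+0+0+0+0+0+0+0+0+0+0+0+0+0+0+0+0+0+0 mod 2 = 0
  c[17] = d·G[:,17] = (11110001111010101100010011)·(00000000000010000000000000) mod 2 = 0+0+0+0+0+0+0+0+0+0+0+0+1+0+0+0+0+0+0+0+0+0+0+0+0+0 mod 2 = 1
  c[18] = d·G[:,18] = (11110001111010101100010011)·(00000000000001000000000000) mod 2 = 0+0+0+0+0+0+0+0+0+0+0+0+0+0+0+0+0+0+0+0+0+0+0+0+0+0 mod 2 = 0
  c[19] = d·G[:,19] = (11110001111010101100010011)·(00000000000000100000000000) mod 2 = 0+0+0+0+0+0+0+0+0+0+0+0+0+0+1+0+0+0+0+0+0+0+0+0+0+0 mod 2 = 1
  c[20] = d·G[:,20] = (11110001111010101100010011)·(00000000000000010000000000) mod 2 = 0+0+0+0+0+0+0+0+0+0+0+0+0+0+0+0+0+0+0+0+0+0+0+0+0+0 mod 2 = 0
  c[21] = d·G[:,21] = (11110001111010101100010011)·(00000000000000001000000000) mod 2 = 0+0+0+0+0+0+0+0+0+0+0+0+0+0+0+0+1+0+0+0+0+0+0+0+0+0 mod 2 = 1
  c[22] = d·G[:,22] = (11110001111010101100010011)·(00000000000000000100000000) mod 2 = 0+0+0+0+0+0+0+0+0+0+0+0+0+0+0+0+0+1+0+0+0+0+0+0+0+0 mod 2 = 1
  c[23] = d·G[:,23] = (11110001111010101100010011)·(00000000000000000010000000) mod 2 = 0+0+0+0+0+0+0+0+0+0+0+0+0+0+0+0+0+0+0+0+0+0+0+0+0+0 mod 2 = 0
  c[24] = d·G[:,24] = (11110001111010101100010011)·(00000000000000000001000000) mod 2 = 0+0+0+0+0+0+0+0+0+0+0+0+0+0+0+0+0+0+0+0+0+0+0+0+0+0 mod 2 = 0
  c[25] = d·G[:,25] = (11110001111010101100010011)·(00000000000000000000100000) mod 2 = 0+0+0+0+0+0+0+0+0+0+0+0+0+0+0+0+0+0+0+0+0+0+0+0+0+0 mod 2 = 0
  c[26] = d·G[:,26] = (11110001111010101100010011)·(00000000000000000000010000) mod 2 = 0+0+0+0+0+0+0+0+0+0+0+0+0+0+0+0+0+0+0+0+0+1+0+0+0+0 mod 2 = 1
  c[27] = d·G[:,27] = (11110001111010101100010011)·(00000000000000000000001000) mod 2 = 0+0+0+0+0+0+0+0+0+0+0+0+0+0+0+0+0+0+0+0+0+0+0+0+0+0 mod 2 = 0
  c[28] = d·G[:,28] = (11110001111010101100010011)·(00000000000000000000000100) mod 2 = 0+0+0+0+0+0+0+0+0+0+0+0+0+0+0+0+0+0+0+0+0+0+0+0+0+0 mod 2 = 0
  c[29] = d·G[:,29] = (11110001111010101100010011)·(00000000000000000000000010) mod 2 = 0+0+0+0+0+0+0+0+0+0+0+0+0+0+0+0+0+0+0+0+0+0+0+0+1+0 mod 2 = 1
  c[30] = d·G[:,30] = (11110001111010101100010011)·(00000000000000000000000001) mod 2 = 0+0+0+0+0+0+0+0+0+0+0+0+0+0+0+0+0+0+0+0+0+0+0+0+0+1 mod 2 = 1
Codeword = 0110111100011111010101100010011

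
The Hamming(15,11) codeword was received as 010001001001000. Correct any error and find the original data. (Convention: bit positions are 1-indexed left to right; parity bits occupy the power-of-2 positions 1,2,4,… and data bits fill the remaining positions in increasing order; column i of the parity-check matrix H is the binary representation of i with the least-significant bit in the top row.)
Syndrome s = H · r^T (mod 2), r = 010001001001000:
  s[0] = (101010101010101)·(010001001001000) mod 2 = 0+0+0+0+0+0+0+0+1+0+0+0+0+0+0 mod 2 = 1
  s[1] = (011001100110011)·(010001001001000) mod 2 = 0+1+0+0+0+1+0+0+0+0+0+0+0+0+0 mod 2 = 0
  s[2] = (000111100001111)·(010001001001000) mod 2 = 0+0+0+0+0+1+0+0+0+0+0+1+0+0+0 mod 2 = 0
  s[3] = (000000011111111)·(010001001001000) mod 2 = 0+0+0+0+0+0+0+0+1+0+0+1+0+0+0 mod 2 = 0
Syndrome = 1000
Column 1 of H equals this syndrome → error at bit 1 (1-indexed).
Flip bit 1: 010001001001000 → 110001001001000
Extract data bits at positions {3,5,6,7,9,10,11,12,13,14,15}: 00101001000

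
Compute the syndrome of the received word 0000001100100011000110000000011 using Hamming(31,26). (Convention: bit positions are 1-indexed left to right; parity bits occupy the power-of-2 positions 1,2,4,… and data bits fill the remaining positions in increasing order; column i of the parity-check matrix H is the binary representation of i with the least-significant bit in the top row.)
Syndrome s = H · r^T (mod 2), r = 0000001100100011000110000000011:
  s[0] = (1010101010101010101010101010101)·(0000001100100011000110000000011) mod 2 = 0+0+0+0+0+0+1+0+0+0+1+0+0+0+1+0+0+0+0+0+1+0+0+0+0+0+0+0+0+0+1 mod 2 = 1
  s[1] = (0110011001100110011001100110011)·(0000001100100011000110000000011) mod 2 = 0+0+0+0+0+0+1+0+0+0+1+0+0+0+1+0+0+0+0+0+0+0+0+0+0+0+0+0+0+1+1 mod 2 = 1
  s[2] = (0001111000011110000111100001111)·(0000001100100011000110000000011) mod 2 = 0+0+0+0+0+0+1+0+0+0+0+0+0+0+1+0+0+0+0+1+1+0+0+0+0+0+0+0+0+1+1 mod 2 = 0
  s[3] = (0000000111111110000000011111111)·(0000001100100011000110000000011) mod 2 = 0+0+0+0+0+0+0+1+0+0+1+0+0+0+1+0+0+0+0+0+0+0+0+0+0+0+0+0+0+1+1 mod 2 = 1
  s[4] = (0000000000000001111111111111111)·(0000001100100011000110000000011) mod 2 = 0+0+0+0+0+0+0+0+0+0+0+0+0+0+0+1+0+0+0+1+1+0+0+0+0+0+0+0+0+1+1 mod 2 = 1
Syndrome = 11011
Non-zero syndrome: error at position 27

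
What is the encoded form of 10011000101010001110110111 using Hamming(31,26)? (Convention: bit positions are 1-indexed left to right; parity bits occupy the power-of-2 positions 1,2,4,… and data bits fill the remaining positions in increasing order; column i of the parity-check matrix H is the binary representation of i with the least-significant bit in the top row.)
Codeword c = d · G (mod 2), d = 10011000101010001110110111:
  c[0] = d·G[:,0] = (10011000101010001110110111)·(11011010101101010101010101) mod 2 = 1+0+0+1+1+0+0+0+1+0+1+0+0+0+0+0+0+1+0+0+0+1+0+1+0+1 mod 2 = 1
  c[1] = d·G[:,1] = (10011000101010001110110111)·(10110110011011001100110011) mod 2 = 1+0+0+1+0+0+0+0+0+0+1+0+1+0+0+0+1+1+0+0+1+1+0+0+1+1 mod 2 = 0
  c[2] = d·G[:,2] = (10011000101010001110110111)·(10000000000000000000000000) mod 2 = 1+0+0+0+0+0+0+0+0+0+0+0+0+0+0+0+0+0+0+0+0+0+0+0+0+0 mod 2 = 1
  c[3] = d·G[:,3] = (10011000101010001110110111)·(01110001111000111100001111) mod 2 = 0+0+0+1+0+0+0+0+1+0+1+0+0+0+0+0+1+1+0+0+0+0+0+1+1+1 mod 2 = 0
  c[4] = d·G[:,4] = (10011000101010001110110111)·(01000000000000000000000000) mod 2 = 0+0+0+0+0+0+0+0+0+0+0+0+0+0+0+0+0+0+0+0+0+0+0+0+0+0 mod 2 = 0
  c[5] = d·G[:,5] = (10011000101010001110110111)·(00100000000000000000000000) mod 2 = 0+0+0+0+0+0+0+0+0+0+0+0+0+0+0+0+0+0+0+0+0+0+0+0+0+0 mod 2 = 0
  c[6] = d·G[:,6] = (10011000101010001110110111)·(00010000000000000000000000) mod 2 = 0+0+0+1+0+0+0+0+0+0+0+0+0+0+0+0+0+0+0+0+0+0+0+0+0+0 mod 2 = 1
  c[7] = d·G[:,7] = (10011000101010001110110111)·(00001111111000000011111111) mod 2 = 0+0+0+0+1+0+0+0+1+0+1+0+0+0+0+0+0+0+1+0+1+1+0+1+1+1 mod 2 = 1
  c[8] = d·G[:,8] = (10011000101010001110110111)·(00001000000000000000000000) mod 2 = 0+0+0+0+1+0+0+0+0+0+0+0+0+0+0+0+0+0+0+0+0+0+0+0+0+0 mod 2 = 1
  c[9] = d·G[:,9] = (10011000101010001110110111)·(00000100000000000000000000) mod 2 = 0+0+0+0+0+0+0+0+0+0+0+0+0+0+0+0+0+0+0+0+0+0+0+0+0+0 mod 2 = 0
  c[10] = d·G[:,10] = (10011000101010001110110111)·(00000010000000000000000000) mod 2 = 0+0+0+0+0+0+0+0+0+0+0+0+0+0+0+0+0+0+0+0+0+0+0+0+0+0 mod 2 = 0
  c[11] = d·G[:,11] = (10011000101010001110110111)·(00000001000000000000000000) mod 2 = 0+0+0+0+0+0+0+0+0+0+0+0+0+0+0+0+0+0+0+0+0+0+0+0+0+0 mod 2 = 0
  c[12] = d·G[:,12] = (10011000101010001110110111)·(00000000100000000000000000) mod 2 = 0+0+0+0+0+0+0+0+1+0+0+0+0+0+0+0+0+0+0+0+0+0+0+0+0+0 mod 2 = 1
  c[13] = d·G[:,13] = (10011000101010001110110111)·(00000000010000000000000000) mod 2 = 0+0+0+0+0+0+0+0+0+0+0+0+0+0+0+0+0+0+0+0+0+0+0+0+0+0 mod 2 = 0
  c[14] = d·G[:,14] = (10011000101010001110110111)·(00000000001000000000000000) mod 2 = 0+0+0+0+0+0+0+0+0+0+1+0+0+0+0+0+0+0+0+0+0+0+0+0+0+0 mod 2 = 1
  c[15] = d·G[:,15] = (10011000101010001110110111)·(00000000000111111111111111) mod 2 = 0+0+0+0+0+0+0+0+0+0+0+0+1+0+0+0+1+1+1+0+1+1+0+1+1+1 mod 2 = 1
  c[16] = d·G[:,16] = (10011000101010001110110111)·(00000000000100000000000000) mod 2 = 0+0+0+0+0+0+0+0+0+0+0+0+0+0+0+0+0+0+0+0+0+0+0+0+0+0 mod 2 = 0
  c[17] = d·G[:,17] = (10011000101010001110110111)·(00000000000010000000000000) mod 2 = 0+0+0+0+0+0+0+0+0+0+0+0+1+0+0+0+0+0+0+0+0+0+0+0+0+0 mod 2 = 1
  c[18] = d·G[:,18] = (10011000101010001110110111)·(00000000000001000000000000) mod 2 = 0+0+0+0+0+0+0+0+0+0+0+0+0+0+0+0+0+0+0+0+0+0+0+0+0+0 mod 2 = 0
  c[19] = d·G[:,19] = (10011000101010001110110111)·(00000000000000100000000000) mod 2 = 0+0+0+0+0+0+0+0+0+0+0+0+0+0+0+0+0+0+0+0+0+0+0+0+0+0 mod 2 = 0
  c[20] = d·G[:,20] = (10011000101010001110110111)·(00000000000000010000000000) mod 2 = 0+0+0+0+0+0+0+0+0+0+0+0+0+0+0+0+0+0+0+0+0+0+0+0+0+0 mod 2 = 0
  c[21] = d·G[:,21] = (10011000101010001110110111)·(00000000000000001000000000) mod 2 = 0+0+0+0+0+0+0+0+0+0+0+0+0+0+0+0+1+0+0+0+0+0+0+0+0+0 mod 2 = 1
  c[22] = d·G[:,22] = (10011000101010001110110111)·(00000000000000000100000000) mod 2 = 0+0+0+0+0+0+0+0+0+0+0+0+0+0+0+0+0+1+0+0+0+0+0+0+0+0 mod 2 = 1
  c[23] = d·G[:,23] = (10011000101010001110110111)·(00000000000000000010000000) mod 2 = 0+0+0+0+0+0+0+0+0+0+0+0+0+0+0+0+0+0+1+0+0+0+0+0+0+0 mod 2 = 1
  c[24] = d·G[:,24] = (10011000101010001110110111)·(00000000000000000001000000) mod 2 = 0+0+0+0+0+0+0+0+0+0+0+0+0+0+0+0+0+0+0+0+0+0+0+0+0+0 mod 2 = 0
  c[25] = d·G[:,25] = (10011000101010001110110111)·(00000000000000000000100000) mod 2 = 0+0+0+0+0+0+0+0+0+0+0+0+0+0+0+0+0+0+0+0+1+0+0+0+0+0 mod 2 = 1
  c[26] = d·G[:,26] = (10011000101010001110110111)·(00000000000000000000010000) mod 2 = 0+0+0+0+0+0+0+0+0+0+0+0+0+0+0+0+0+0+0+0+0+1+0+0+0+0 mod 2 = 1
  c[27] = d·G[:,27] = (10011000101010001110110111)·(00000000000000000000001000) mod 2 = 0+0+0+0+0+0+0+0+0+0+0+0+0+0+0+0+0+0+0+0+0+0+0+0+0+0 mod 2 = 0
  c[28] = d·G[:,28] = (10011000101010001110110111)·(00000000000000000000000100) mod 2 = 0+0+0+0+0+0+0+0+0+0+0+0+0+0+0+0+0+0+0+0+0+0+0+1+0+0 mod 2 = 1
  c[29] = d·G[:,29] = (10011000101010001110110111)·(00000000000000000000000010) mod 2 = 0+0+0+0+0+0+0+0+0+0+0+0+0+0+0+0+0+0+0+0+0+0+0+0+1+0 mod 2 = 1
  c[30] = d·G[:,30] = (10011000101010001110110111)·(00000000000000000000000001) mod 2 = 0+0+0+0+0+0+0+0+0+0+0+0+0+0+0+0+0+0+0+0+0+0+0+0+0+1 mod 2 = 1
Codeword = 1010001110001011010001110110111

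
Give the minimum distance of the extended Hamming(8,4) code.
d_min = 4 (adding an overall parity bit to Hamming(7,4) raises d_min from 3 to 4).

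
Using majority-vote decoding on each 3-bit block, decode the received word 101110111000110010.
Split into 3-bit blocks and majority-vote each:
  block 1 = 101: 2 ones, 1 zeros → 1
  block 2 = 110: 2 ones, 1 zeros → 1
  block 3 = 111: 3 ones, 0 zeros → 1
  block 4 = 000: 0 ones, 3 zeros → 0
  block 5 = 110: 2 ones, 1 zeros → 1
  block 6 = 010: 1 ones, 2 zeros → 0
Decoded = 111010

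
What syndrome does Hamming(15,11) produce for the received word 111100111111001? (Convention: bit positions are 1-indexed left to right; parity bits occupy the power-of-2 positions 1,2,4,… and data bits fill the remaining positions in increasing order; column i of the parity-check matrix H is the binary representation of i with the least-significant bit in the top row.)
Syndrome s = H · r^T (mod 2), r = 111100111111001:
  s[0] = (101010101010101)·(111100111111001) mod 2 = 1+0+1+0+0+0+1+0+1+0+1+0+0+0+1 mod 2 = 0
  s[1] = (011001100110011)·(111100111111001) mod 2 = 0+1+1+0+0+0+1+0+0+1+1+0+0+0+1 mod 2 = 0
  s[2] = (000111100001111)·(111100111111001) mod 2 = 0+0+0+1+0+0+1+0+0+0+0+1+0+0+1 mod 2 = 0
  s[3] = (000000011111111)·(111100111111001) mod 2 = 0+0+0+0+0+0+0+1+1+1+1+1+0+0+1 mod 2 = 0
Syndrome = 0000
s = 0: no error detected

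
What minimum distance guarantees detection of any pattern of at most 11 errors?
Detecting e errors requires d_min ≥ e + 1 = 11 + 1 = 12.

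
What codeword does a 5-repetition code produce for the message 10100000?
Repeat each bit 5× and concatenate:
1→11111  0→00000  1→11111  0→00000  0→00000  0→00000  0→00000  0→00000
Codeword = 1111100000111110000000000000000000000000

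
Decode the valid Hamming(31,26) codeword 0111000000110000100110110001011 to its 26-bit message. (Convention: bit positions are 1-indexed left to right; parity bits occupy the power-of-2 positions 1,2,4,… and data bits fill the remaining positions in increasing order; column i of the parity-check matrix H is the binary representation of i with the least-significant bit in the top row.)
Parity bits occupy power-of-2 positions; data bits are at positions {3,5,6,7,9,10,11,12,13,14,15,17,18,19,20,21,22,23,24,25,26,27,28,29,30,31} (1-indexed).
Extract: c[3]=1 c[5]=0 c[6]=0 c[7]=0 c[9]=0 c[10]=0 c[11]=1 c[12]=1 c[13]=0 c[14]=0 c[15]=0 c[17]=1 c[18]=0 c[19]=0 c[20]=1 c[21]=1 c[22]=0 c[23]=1 c[24]=1 c[25]=0 c[26]=0 c[27]=0 c[28]=1 c[29]=0 c[30]=1 c[31]=1
Data = 10000011000100110110001011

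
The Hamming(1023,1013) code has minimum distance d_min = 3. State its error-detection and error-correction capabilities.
Detection only: up to d_min − 1 = 2 errors.
Correction: up to ⌊(d_min − 1)/2⌋ = ⌊2/2⌋ = 1 errors.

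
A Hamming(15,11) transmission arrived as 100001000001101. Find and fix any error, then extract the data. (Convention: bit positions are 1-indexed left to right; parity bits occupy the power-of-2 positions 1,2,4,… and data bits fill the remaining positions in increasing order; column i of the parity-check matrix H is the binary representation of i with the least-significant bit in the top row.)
Syndrome s = H · r^T (mod 2), r = 100001000001101:
  s[0] = (101010101010101)·(100001000001101) mod 2 = 1+0+0+0+0+0+0+0+0+0+0+0+1+0+1 mod 2 = 1
  s[1] = (011001100110011)·(100001000001101) mod 2 = 0+0+0+0+0+1+0+0+0+0+0+0+0+0+1 mod 2 = 0
  s[2] = (000111100001111)·(100001000001101) mod 2 = 0+0+0+0+0+1+0+0+0+0+0+1+1+0+1 mod 2 = 0
  s[3] = (000000011111111)·(100001000001101) mod 2 = 0+0+0+0+0+0+0+0+0+0+0+1+1+0+1 mod 2 = 1
Syndrome = 1001
Column 9 of H equals this syndrome → error at bit 9 (1-indexed).
Flip bit 9: 100001000001101 → 100001001001101
Extract data bits at positions {3,5,6,7,9,10,11,12,13,14,15}: 00101001101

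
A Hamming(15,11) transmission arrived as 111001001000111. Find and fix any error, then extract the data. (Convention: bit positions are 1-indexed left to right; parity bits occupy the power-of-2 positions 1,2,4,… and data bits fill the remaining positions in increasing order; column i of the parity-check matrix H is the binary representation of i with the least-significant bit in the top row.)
Syndrome s = H · r^T (mod 2), r = 111001001000111:
  s[0] = (101010101010101)·(111001001000111) mod 2 = 1+0+1+0+0+0+0+0+1+0+0+0+1+0+1 mod 2 = 1
  s[1] = (011001100110011)·(111001001000111) mod 2 = 0+1+1+0+0+1+0+0+0+0+0+0+0+1+1 mod 2 = 1
  s[2] = (000111100001111)·(111001001000111) mod 2 = 0+0+0+0+0+1+0+0+0+0+0+0+1+1+1 mod 2 = 0
  s[3] = (000000011111111)·(111001001000111) mod 2 = 0+0+0+0+0+0+0+0+1+0+0+0+1+1+1 mod 2 = 0
Syndrome = 1100
Column 3 of H equals this syndrome → error at bit 3 (1-indexed).
Flip bit 3: 111001001000111 → 110001001000111
Extract data bits at positions {3,5,6,7,9,10,11,12,13,14,15}: 00101000111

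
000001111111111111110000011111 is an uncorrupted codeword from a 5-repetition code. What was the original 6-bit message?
Split into 5-bit blocks: 00000 11111 11111 11111 00000 11111
Data = 011101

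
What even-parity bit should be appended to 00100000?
Sum of data bits: 0+0+1+0+0+0+0+0 = 1.
1 mod 2 = 1, so parity bit = 1.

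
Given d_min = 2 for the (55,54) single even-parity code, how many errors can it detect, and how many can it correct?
Detection only: up to d_min − 1 = 1 errors.
Correction: up to ⌊(d_min − 1)/2⌋ = ⌊1/2⌋ = 0 errors.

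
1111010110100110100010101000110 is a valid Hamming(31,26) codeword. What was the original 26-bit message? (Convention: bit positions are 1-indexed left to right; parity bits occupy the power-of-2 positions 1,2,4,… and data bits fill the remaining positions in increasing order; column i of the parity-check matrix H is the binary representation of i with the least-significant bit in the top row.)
Parity bits occupy power-of-2 positions; data bits are at positions {3,5,6,7,9,10,11,12,13,14,15,17,18,19,20,21,22,23,24,25,26,27,28,29,30,31} (1-indexed).
Extract: c[3]=1 c[5]=0 c[6]=1 c[7]=0 c[9]=1 c[10]=0 c[11]=1 c[12]=0 c[13]=0 c[14]=1 c[15]=1 c[17]=1 c[18]=0 c[19]=0 c[20]=0 c[21]=1 c[22]=0 c[23]=1 c[24]=0 c[25]=1 c[26]=0 c[27]=0 c[28]=0 c[29]=1 c[30]=1 c[31]=0
Data = 10101010011100010101000110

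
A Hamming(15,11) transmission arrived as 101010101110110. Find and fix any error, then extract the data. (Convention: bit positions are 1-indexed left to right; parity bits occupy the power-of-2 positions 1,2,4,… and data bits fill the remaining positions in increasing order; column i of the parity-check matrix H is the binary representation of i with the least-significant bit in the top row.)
Syndrome s = H · r^T (mod 2), r = 101010101110110:
  s[0] = (101010101010101)·(101010101110110) mod 2 = 1+0+1+0+1+0+1+0+1+0+1+0+1+0+0 mod 2 = 1
  s[1] = (011001100110011)·(101010101110110) mod 2 = 0+0+1+0+0+0+1+0+0+1+1+0+0+1+0 mod 2 = 1
  s[2] = (000111100001111)·(101010101110110) mod 2 = 0+0+0+0+1+0+1+0+0+0+0+0+1+1+0 mod 2 = 0
  s[3] = (000000011111111)·(101010101110110) mod 2 = 0+0+0+0+0+0+0+0+1+1+1+0+1+1+0 mod 2 = 1
Syndrome = 1101
Column 11 of H equals this syndrome → error at bit 11 (1-indexed).
Flip bit 11: 101010101110110 → 101010101100110
Extract data bits at positions {3,5,6,7,9,10,11,12,13,14,15}: 11011100110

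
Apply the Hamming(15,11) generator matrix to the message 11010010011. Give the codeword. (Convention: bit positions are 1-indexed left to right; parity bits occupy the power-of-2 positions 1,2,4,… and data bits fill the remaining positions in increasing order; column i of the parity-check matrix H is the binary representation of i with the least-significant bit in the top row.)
Codeword c = d · G (mod 2), d = 11010010011:
  c[0] = d·G[:,0] = (11010010011)·(11011010101) mod 2 = 1+1+0+1+0+0+1+0+0+0+1 mod 2 = 1
  c[1] = d·G[:,1] = (11010010011)·(10110110011) mod 2 = 1+0+0+1+0+0+1+0+0+1+1 mod 2 = 1
  c[2] = d·G[:,2] = (11010010011)·(10000000000) mod 2 = 1+0+0+0+0+0+0+0+0+0+0 mod 2 = 1
  c[3] = d·G[:,3] = (11010010011)·(01110001111) mod 2 = 0+1+0+1+0+0+0+0+0+1+1 mod 2 = 0
  c[4] = d·G[:,4] = (11010010011)·(01000000000) mod 2 = 0+1+0+0+0+0+0+0+0+0+0 mod 2 = 1
  c[5] = d·G[:,5] = (11010010011)·(00100000000) mod 2 = 0+0+0+0+0+0+0+0+0+0+0 mod 2 = 0
  c[6] = d·G[:,6] = (11010010011)·(00010000000) mod 2 = 0+0+0+1+0+0+0+0+0+0+0 mod 2 = 1
  c[7] = d·G[:,7] = (11010010011)·(00001111111) mod 2 = 0+0+0+0+0+0+1+0+0+1+1 mod 2 = 1
  c[8] = d·G[:,8] = (11010010011)·(00001000000) mod 2 = 0+0+0+0+0+0+0+0+0+0+0 mod 2 = 0
  c[9] = d·G[:,9] = (11010010011)·(00000100000) mod 2 = 0+0+0+0+0+0+0+0+0+0+0 mod 2 = 0
  c[10] = d·G[:,10] = (11010010011)·(00000010000) mod 2 = 0+0+0+0+0+0+1+0+0+0+0 mod 2 = 1
  c[11] = d·G[:,11] = (11010010011)·(00000001000) mod 2 = 0+0+0+0+0+0+0+0+0+0+0 mod 2 = 0
  c[12] = d·G[:,12] = (11010010011)·(00000000100) mod 2 = 0+0+0+0+0+0+0+0+0+0+0 mod 2 = 0
  c[13] = d·G[:,13] = (11010010011)·(00000000010) mod 2 = 0+0+0+0+0+0+0+0+0+1+0 mod 2 = 1
  c[14] = d·G[:,14] = (11010010011)·(00000000001) mod 2 = 0+0+0+0+0+0+0+0+0+0+1 mod 2 = 1
Codeword = 111010110010011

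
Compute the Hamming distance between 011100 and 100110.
XOR = 111010, count of 1s = 4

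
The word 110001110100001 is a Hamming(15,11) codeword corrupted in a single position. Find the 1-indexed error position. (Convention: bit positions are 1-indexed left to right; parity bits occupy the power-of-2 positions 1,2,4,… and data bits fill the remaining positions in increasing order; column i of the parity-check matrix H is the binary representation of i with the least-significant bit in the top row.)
Syndrome s = H · r^T (mod 2), r = 110001110100001:
  s[0] = (101010101010101)·(110001110100001) mod 2 = 1+0+0+0+0+0+1+0+0+0+0+0+0+0+1 mod 2 = 1
  s[1] = (011001100110011)·(110001110100001) mod 2 = 0+1+0+0+0+1+1+0+0+1+0+0+0+0+1 mod 2 = 1
  s[2] = (000111100001111)·(110001110100001) mod 2 = 0+0+0+0+0+1+1+0+0+0+0+0+0+0+1 mod 2 = 1
  s[3] = (000000011111111)·(110001110100001) mod 2 = 0+0+0+0+0+0+0+1+0+1+0+0+0+0+1 mod 2 = 1
Syndrome = 1111
Column i of H is the binary representation of i, so the syndrome is the binary index of the flipped bit.
Read s = 1111 with s[0] as LSB: 1·2^0 + 1·2^1 + 1·2^2 + 1·2^3 = 15.
Error is at bit position 15.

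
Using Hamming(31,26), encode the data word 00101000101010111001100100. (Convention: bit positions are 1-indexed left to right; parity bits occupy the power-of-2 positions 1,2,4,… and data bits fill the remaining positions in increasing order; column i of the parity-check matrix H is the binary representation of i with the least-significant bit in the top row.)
Codeword c = d · G (mod 2), d = 00101000101010111001100100:
  c[0] = d·G[:,0] = (00101000101010111001100100)·(11011010101101010101010101) mod 2 = 0+0+0+0+1+0+0+0+1+0+1+0+0+0+0+1+0+0+0+1+0+0+0+1+0+0 mod 2 = 0
  c[1] = d·G[:,1] = (00101000101010111001100100)·(10110110011011001100110011) mod 2 = 0+0+1+0+0+0+0+0+0+0+1+0+1+0+0+0+1+0+0+0+1+0+0+0+0+0 mod 2 = 1
  c[2] = d·G[:,2] = (00101000101010111001100100)·(10000000000000000000000000) mod 2 = 0+0+0+0+0+0+0+0+0+0+0+0+0+0+0+0+0+0+0+0+0+0+0+0+0+0 mod 2 = 0
  c[3] = d·G[:,3] = (00101000101010111001100100)·(01110001111000111100001111) mod 2 = 0+0+1+0+0+0+0+0+1+0+1+0+0+0+1+1+1+0+0+0+0+0+0+1+0+0 mod 2 = 1
  c[4] = d·G[:,4] = (00101000101010111001100100)·(01000000000000000000000000) mod 2 = 0+0+0+0+0+0+0+0+0+0+0+0+0+0+0+0+0+0+0+0+0+0+0+0+0+0 mod 2 = 0
  c[5] = d·G[:,5] = (00101000101010111001100100)·(00100000000000000000000000) mod 2 = 0+0+1+0+0+0+0+0+0+0+0+0+0+0+0+0+0+0+0+0+0+0+0+0+0+0 mod 2 = 1
  c[6] = d·G[:,6] = (00101000101010111001100100)·(00010000000000000000000000) mod 2 = 0+0+0+0+0+0+0+0+0+0+0+0+0+0+0+0+0+0+0+0+0+0+0+0+0+0 mod 2 = 0
  c[7] = d·G[:,7] = (00101000101010111001100100)·(00001111111000000011111111) mod 2 = 0+0+0+0+1+0+0+0+1+0+1+0+0+0+0+0+0+0+0+1+1+0+0+1+0+0 mod 2 = 0
  c[8] = d·G[:,8] = (00101000101010111001100100)·(00001000000000000000000000) mod 2 = 0+0+0+0+1+0+0+0+0+0+0+0+0+0+0+0+0+0+0+0+0+0+0+0+0+0 mod 2 = 1
  c[9] = d·G[:,9] = (00101000101010111001100100)·(00000100000000000000000000) mod 2 = 0+0+0+0+0+0+0+0+0+0+0+0+0+0+0+0+0+0+0+0+0+0+0+0+0+0 mod 2 = 0
  c[10] = d·G[:,10] = (00101000101010111001100100)·(00000010000000000000000000) mod 2 = 0+0+0+0+0+0+0+0+0+0+0+0+0+0+0+0+0+0+0+0+0+0+0+0+0+0 mod 2 = 0
  c[11] = d·G[:,11] = (00101000101010111001100100)·(00000001000000000000000000) mod 2 = 0+0+0+0+0+0+0+0+0+0+0+0+0+0+0+0+0+0+0+0+0+0+0+0+0+0 mod 2 = 0
  c[12] = d·G[:,12] = (00101000101010111001100100)·(00000000100000000000000000) mod 2 = 0+0+0+0+0+0+0+0+1+0+0+0+0+0+0+0+0+0+0+0+0+0+0+0+0+0 mod 2 = 1
  c[13] = d·G[:,13] = (00101000101010111001100100)·(00000000010000000000000000) mod 2 = 0+0+0+0+0+0+0+0+0+0+0+0+0+0+0+0+0+0+0+0+0+0+0+0+0+0 mod 2 = 0
  c[14] = d·G[:,14] = (00101000101010111001100100)·(00000000001000000000000000) mod 2 = 0+0+0+0+0+0+0+0+0+0+1+0+0+0+0+0+0+0+0+0+0+0+0+0+0+0 mod 2 = 1
  c[15] = d·G[:,15] = (00101000101010111001100100)·(00000000000111111111111111) mod 2 = 0+0+0+0+0+0+0+0+0+0+0+0+1+0+1+1+1+0+0+1+1+0+0+1+0+0 mod 2 = 1
  c[16] = d·G[:,16] = (00101000101010111001100100)·(00000000000100000000000000) mod 2 = 0+0+0+0+0+0+0+0+0+0+0+0+0+0+0+0+0+0+0+0+0+0+0+0+0+0 mod 2 = 0
  c[17] = d·G[:,17] = (00101000101010111001100100)·(00000000000010000000000000) mod 2 = 0+0+0+0+0+0+0+0+0+0+0+0+1+0+0+0+0+0+0+0+0+0+0+0+0+0 mod 2 = 1
  c[18] = d·G[:,18] = (00101000101010111001100100)·(00000000000001000000000000) mod 2 = 0+0+0+0+0+0+0+0+0+0+0+0+0+0+0+0+0+0+0+0+0+0+0+0+0+0 mod 2 = 0
  c[19] = d·G[:,19] = (00101000101010111001100100)·(00000000000000100000000000) mod 2 = 0+0+0+0+0+0+0+0+0+0+0+0+0+0+1+0+0+0+0+0+0+0+0+0+0+0 mod 2 = 1
  c[20] = d·G[:,20] = (00101000101010111001100100)·(00000000000000010000000000) mod 2 = 0+0+0+0+0+0+0+0+0+0+0+0+0+0+0+1+0+0+0+0+0+0+0+0+0+0 mod 2 = 1
  c[21] = d·G[:,21] = (00101000101010111001100100)·(00000000000000001000000000) mod 2 = 0+0+0+0+0+0+0+0+0+0+0+0+0+0+0+0+1+0+0+0+0+0+0+0+0+0 mod 2 = 1
  c[22] = d·G[:,22] = (00101000101010111001100100)·(00000000000000000100000000) mod 2 = 0+0+0+0+0+0+0+0+0+0+0+0+0+0+0+0+0+0+0+0+0+0+0+0+0+0 mod 2 = 0
  c[23] = d·G[:,23] = (00101000101010111001100100)·(00000000000000000010000000) mod 2 = 0+0+0+0+0+0+0+0+0+0+0+0+0+0+0+0+0+0+0+0+0+0+0+0+0+0 mod 2 = 0
  c[24] = d·G[:,24] = (00101000101010111001100100)·(00000000000000000001000000) mod 2 = 0+0+0+0+0+0+0+0+0+0+0+0+0+0+0+0+0+0+0+1+0+0+0+0+0+0 mod 2 = 1
  c[25] = d·G[:,25] = (00101000101010111001100100)·(00000000000000000000100000) mod 2 = 0+0+0+0+0+0+0+0+0+0+0+0+0+0+0+0+0+0+0+0+1+0+0+0+0+0 mod 2 = 1
  c[26] = d·G[:,26] = (00101000101010111001100100)·(00000000000000000000010000) mod 2 = 0+0+0+0+0+0+0+0+0+0+0+0+0+0+0+0+0+0+0+0+0+0+0+0+0+0 mod 2 = 0
  c[27] = d·G[:,27] = (00101000101010111001100100)·(00000000000000000000001000) mod 2 = 0+0+0+0+0+0+0+0+0+0+0+0+0+0+0+0+0+0+0+0+0+0+0+0+0+0 mod 2 = 0
  c[28] = d·G[:,28] = (00101000101010111001100100)·(00000000000000000000000100) mod 2 = 0+0+0+0+0+0+0+0+0+0+0+0+0+0+0+0+0+0+0+0+0+0+0+1+0+0 mod 2 = 1
  c[29] = d·G[:,29] = (00101000101010111001100100)·(00000000000000000000000010) mod 2 = 0+0+0+0+0+0+0+0+0+0+0+0+0+0+0+0+0+0+0+0+0+0+0+0+0+0 mod 2 = 0
  c[30] = d·G[:,30] = (00101000101010111001100100)·(00000000000000000000000001) mod 2 = 0+0+0+0+0+0+0+0+0+0+0+0+0+0+0+0+0+0+0+0+0+0+0+0+0+0 mod 2 = 0
Codeword = 0101010010001011010111001100100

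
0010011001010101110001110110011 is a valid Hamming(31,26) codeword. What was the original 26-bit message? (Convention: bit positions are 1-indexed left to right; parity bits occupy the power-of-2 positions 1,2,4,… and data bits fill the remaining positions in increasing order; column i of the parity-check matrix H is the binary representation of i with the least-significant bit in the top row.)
Parity bits occupy power-of-2 positions; data bits are at positions {3,5,6,7,9,10,11,12,13,14,15,17,18,19,20,21,22,23,24,25,26,27,28,29,30,31} (1-indexed).
Extract: c[3]=1 c[5]=0 c[6]=1 c[7]=1 c[9]=0 c[10]=1 c[11]=0 c[12]=1 c[13]=0 c[14]=1 c[15]=0 c[17]=1 c[18]=1 c[19]=0 c[20]=0 c[21]=0 c[22]=1 c[23]=1 c[24]=1 c[25]=0 c[26]=1 c[27]=1 c[28]=0 c[29]=0 c[30]=1 c[31]=1
Data = 10110101010110001110110011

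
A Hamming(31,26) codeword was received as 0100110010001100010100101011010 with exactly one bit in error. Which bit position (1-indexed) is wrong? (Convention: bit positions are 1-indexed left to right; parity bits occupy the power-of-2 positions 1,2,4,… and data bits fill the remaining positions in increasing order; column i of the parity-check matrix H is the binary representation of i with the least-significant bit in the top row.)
Syndrome s = H · r^T (mod 2), r = 0100110010001100010100101011010:
  s[0] = (1010101010101010101010101010101)·(0100110010001100010100101011010) mod 2 = 0+0+0+0+1+0+0+0+1+0+0+0+1+0+0+0+0+0+0+0+0+0+1+0+1+0+1+0+0+0+0 mod 2 = 0
  s[1] = (0110011001100110011001100110011)·(0100110010001100010100101011010) mod 2 = 0+1+0+0+0+1+0+0+0+0+0+0+0+1+0+0+0+1+0+0+0+0+1+0+0+0+1+0+0+1+0 mod 2 = 1
  s[2] = (0001111000011110000111100001111)·(0100110010001100010100101011010) mod 2 = 0+0+0+0+1+1+0+0+0+0+0+0+1+1+0+0+0+0+0+1+0+0+1+0+0+0+0+1+0+1+0 mod 2 = 0
  s[3] = (0000000111111110000000011111111)·(0100110010001100010100101011010) mod 2 = 0+0+0+0+0+0+0+0+1+0+0+0+1+1+0+0+0+0+0+0+0+0+0+0+1+0+1+1+0+1+0 mod 2 = 1
  s[4] = (0000000000000001111111111111111)·(0100110010001100010100101011010) mod 2 = 0+0+0+0+0+0+0+0+0+0+0+0+0+0+0+0+0+1+0+1+0+0+1+0+1+0+1+1+0+1+0 mod 2 = 1
Syndrome = 01011
Column i of H is the binary representation of i, so the syndrome is the binary index of the flipped bit.
Read s = 01011 with s[0] as LSB: 0·2^0 + 1·2^1 + 0·2^2 + 1·2^3 + 1·2^4 = 26.
Error is at bit position 26.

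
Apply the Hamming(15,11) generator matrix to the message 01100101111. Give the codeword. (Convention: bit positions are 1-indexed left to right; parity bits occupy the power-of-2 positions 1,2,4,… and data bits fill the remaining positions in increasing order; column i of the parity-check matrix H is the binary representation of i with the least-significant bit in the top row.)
Codeword c = d · G (mod 2), d = 01100101111:
  c[0] = d·G[:,0] = (01100101111)·(11011010101) mod 2 = 0+1+0+0+0+0+0+0+1+0+1 mod 2 = 1
  c[1] = d·G[:,1] = (01100101111)·(10110110011) mod 2 = 0+0+1+0+0+1+0+0+0+1+1 mod 2 = 0
  c[2] = d·G[:,2] = (01100101111)·(10000000000) mod 2 = 0+0+0+0+0+0+0+0+0+0+0 mod 2 = 0
  c[3] = d·G[:,3] = (01100101111)·(01110001111) mod 2 = 0+1+1+0+0+0+0+1+1+1+1 mod 2 = 0
  c[4] = d·G[:,4] = (01100101111)·(01000000000) mod 2 = 0+1+0+0+0+0+0+0+0+0+0 mod 2 = 1
  c[5] = d·G[:,5] = (01100101111)·(00100000000) mod 2 = 0+0+1+0+0+0+0+0+0+0+0 mod 2 = 1
  c[6] = d·G[:,6] = (01100101111)·(00010000000) mod 2 = 0+0+0+0+0+0+0+0+0+0+0 mod 2 = 0
  c[7] = d·G[:,7] = (01100101111)·(00001111111) mod 2 = 0+0+0+0+0+1+0+1+1+1+1 mod 2 = 1
  c[8] = d·G[:,8] = (01100101111)·(00001000000) mod 2 = 0+0+0+0+0+0+0+0+0+0+0 mod 2 = 0
  c[9] = d·G[:,9] = (01100101111)·(00000100000) mod 2 = 0+0+0+0+0+1+0+0+0+0+0 mod 2 = 1
  c[10] = d·G[:,10] = (01100101111)·(00000010000) mod 2 = 0+0+0+0+0+0+0+0+0+0+0 mod 2 = 0
  c[11] = d·G[:,11] = (01100101111)·(00000001000) mod 2 = 0+0+0+0+0+0+0+1+0+0+0 mod 2 = 1
  c[12] = d·G[:,12] = (01100101111)·(00000000100) mod 2 = 0+0+0+0+0+0+0+0+1+0+0 mod 2 = 1
  c[13] = d·G[:,13] = (01100101111)·(00000000010) mod 2 = 0+0+0+0+0+0+0+0+0+1+0 mod 2 = 1
  c[14] = d·G[:,14] = (01100101111)·(00000000001) mod 2 = 0+0+0+0+0+0+0+0+0+0+1 mod 2 = 1
Codeword = 100011010101111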